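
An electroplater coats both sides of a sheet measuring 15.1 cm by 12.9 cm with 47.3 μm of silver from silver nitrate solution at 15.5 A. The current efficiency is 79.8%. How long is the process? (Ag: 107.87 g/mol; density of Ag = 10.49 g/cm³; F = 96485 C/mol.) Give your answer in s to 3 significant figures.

Plated area = 2 × 15.1 × 12.9 = 389.6 cm²
Volume = 389.6 × 47.3×10⁻⁴ cm = 1.843 cm³
m(Ag) = 1.843 × 10.49 = 19.33 g
n(Ag) = 19.33 / 107.87 = 0.1792 mol; n(e⁻) = 0.1792 mol
Q = 0.1792 × 96485 / 0.798 = 21670 C
t = 21670 / 15.5 = 1398 s

1400 s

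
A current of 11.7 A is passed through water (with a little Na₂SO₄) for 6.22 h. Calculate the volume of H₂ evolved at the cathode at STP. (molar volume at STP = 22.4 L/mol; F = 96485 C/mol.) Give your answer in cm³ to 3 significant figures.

Charge passed = 11.7 × 22392 = 2.620×10^5 C
n(e⁻) = Q/F = 2.620×10^5/96485 = 2.715 mol
2H⁺ + 2e⁻ → H₂, so n(H₂) = 2.715 / 2 = 1.358 mol
V = 1.358 × 22.4 = 30.42 L
= 30400 cm³

30400 cm³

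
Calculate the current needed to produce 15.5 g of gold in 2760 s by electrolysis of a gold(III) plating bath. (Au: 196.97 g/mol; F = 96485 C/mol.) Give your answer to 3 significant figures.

8.25 A

n(Au) = 15.5 / 196.97 = 0.07869 mol
Au³⁺ + 3e⁻ → Au, so n(e⁻) = 3 × 0.07869 = 0.2361 mol
Q = 0.2361 × 96485 = 22780 C
I = Q / t = 22780 / 2760 s = 8.25 A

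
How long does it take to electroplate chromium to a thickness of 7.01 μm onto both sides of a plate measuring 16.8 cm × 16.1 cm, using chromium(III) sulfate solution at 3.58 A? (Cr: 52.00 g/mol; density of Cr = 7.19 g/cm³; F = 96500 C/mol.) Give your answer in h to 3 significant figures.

1.18 h

Plated area = 2 × 16.8 × 16.1 = 541.0 cm²
Volume = 541.0 × 7.01×10⁻⁴ cm = 0.3792 cm³
m(Cr) = 0.3792 × 7.19 = 2.726 g
n(Cr) = 2.726 / 52.00 = 0.05242 mol; n(e⁻) = 3 × 0.05242 = 0.1573 mol
Q = 0.1573 × 96500 = 15180 C
t = 15180 / 3.58 = 4240 s = 1.18 h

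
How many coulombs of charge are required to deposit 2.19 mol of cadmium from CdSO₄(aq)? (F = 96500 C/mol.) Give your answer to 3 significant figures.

Cd²⁺ + 2e⁻ → Cd, so n(e⁻) = 2 × 2.19 = 4.380 mol
Q = 4.380 × 96500 = 4.227×10^5 C

4.23×10^5 C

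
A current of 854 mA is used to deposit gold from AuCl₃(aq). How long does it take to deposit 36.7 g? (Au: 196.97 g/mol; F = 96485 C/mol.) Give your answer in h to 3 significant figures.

n(Au) = 36.7 / 196.97 = 0.1863 mol
Au³⁺ + 3e⁻ → Au, so n(e⁻) = 3 × 0.1863 = 0.5589 mol
Q = 0.5589 × 96485 = 53930 C
t = Q / I = 53930 / 0.854 = 63150 s = 17.5 h

17.5 h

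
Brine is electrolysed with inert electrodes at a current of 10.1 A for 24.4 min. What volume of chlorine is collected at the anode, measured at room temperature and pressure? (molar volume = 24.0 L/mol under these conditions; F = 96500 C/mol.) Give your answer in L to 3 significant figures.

Charge passed = 10.1 × 1464 = 14790 C
n(e⁻) = 14790 / 96500 = 0.1533 mol
2Cl⁻ → Cl₂ + 2e⁻, so n(Cl₂) = 0.1533 / 2 = 0.07665 mol
V = 0.07665 × 24.0 = 1.840 L

1.84 L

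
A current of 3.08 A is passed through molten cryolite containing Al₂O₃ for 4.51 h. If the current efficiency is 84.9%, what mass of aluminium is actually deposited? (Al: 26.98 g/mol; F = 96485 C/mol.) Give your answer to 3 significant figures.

3.96 g

Q = 3.08 × 16236 = 50010 C
n(e⁻) = 50010 / 96485 = 0.5183 mol
Al³⁺ + 3e⁻ → Al, so theoretical m(Al) = 0.1728 × 26.98 = 4.662 g
Actual mass = 84.9% × 4.662 = 3.96 g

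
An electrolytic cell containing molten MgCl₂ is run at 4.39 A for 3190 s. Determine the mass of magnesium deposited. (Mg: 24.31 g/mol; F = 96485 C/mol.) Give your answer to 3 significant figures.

1.76 g

Q = 4.39 A × 3190 s = 14000 C
Moles of electrons = 14000 / 96485 = 0.1451 mol
Mg²⁺ + 2e⁻ → Mg, so n(Mg) = 0.1451 / 2 = 0.07255 mol
m = 0.07255 × 24.31 = 1.76 g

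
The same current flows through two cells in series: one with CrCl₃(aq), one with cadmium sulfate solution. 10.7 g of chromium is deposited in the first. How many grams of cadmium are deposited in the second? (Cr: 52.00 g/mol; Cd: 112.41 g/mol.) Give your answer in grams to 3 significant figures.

n(Cr) = 10.7 / 52.00 = 0.2058 mol
Cr³⁺ + 3e⁻ → Cr, so n(e⁻) = 3 × 0.2058 = 0.6174 mol
Since the cells are in series, n(e⁻) in the Cd cell is also 0.6174 mol.
Cd²⁺ + 2e⁻ → Cd, so n(Cd) = 0.6174 / 2 = 0.3087 mol
m(Cd) = 0.3087 × 112.41 = 34.7 g

34.7 g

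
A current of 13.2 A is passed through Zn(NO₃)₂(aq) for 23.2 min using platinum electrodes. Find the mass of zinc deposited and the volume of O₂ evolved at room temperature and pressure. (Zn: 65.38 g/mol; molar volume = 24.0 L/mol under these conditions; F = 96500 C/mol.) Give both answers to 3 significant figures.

Q = 13.2 × 1392 = 18370 C; n(e⁻) = 18370 / 96500 = 0.1904 mol
Cathode: Zn²⁺ + 2e⁻ → Zn → n(Zn) = 0.1904/2 = 0.09520 mol → 6.22 g
Anode: 2H₂O → O₂ + 4H⁺ + 4e⁻ → n(O₂) = 0.1904/4 = 0.04760 mol → 1.14 L

6.22 g Zn; 1.14 L O₂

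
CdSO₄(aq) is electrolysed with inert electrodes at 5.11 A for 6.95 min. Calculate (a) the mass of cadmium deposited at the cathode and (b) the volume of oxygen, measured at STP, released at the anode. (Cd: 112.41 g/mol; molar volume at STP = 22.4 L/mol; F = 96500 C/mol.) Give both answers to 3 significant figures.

Q = 5.11 × 417 = 2131 C; n(e⁻) = 2131 / 96500 = 0.02208 mol
Cathode: Cd²⁺ + 2e⁻ → Cd → n(Cd) = 0.02208/2 = 0.01104 mol → 1.24 g
Anode: 2H₂O → O₂ + 4H⁺ + 4e⁻ → n(O₂) = 0.02208/4 = 0.005520 mol → 0.124 L

1.24 g Cd; 0.124 L O₂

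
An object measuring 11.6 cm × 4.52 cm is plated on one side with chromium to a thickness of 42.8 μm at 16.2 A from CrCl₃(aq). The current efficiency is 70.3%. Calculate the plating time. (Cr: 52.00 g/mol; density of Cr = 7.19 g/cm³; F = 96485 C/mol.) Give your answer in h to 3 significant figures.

Plated area = 11.6 × 4.52 = 52.43 cm²
Volume = 52.43 × 42.8×10⁻⁴ cm = 0.2244 cm³
m(Cr) = 0.2244 × 7.19 = 1.613 g
n(Cr) = 1.613 / 52.00 = 0.03102 mol; n(e⁻) = 3 × 0.03102 = 0.09306 mol
Q = 0.09306 × 96485 / 0.703 = 12770 C
t = 12770 / 16.2 = 788.3 s = 0.219 h

0.219 h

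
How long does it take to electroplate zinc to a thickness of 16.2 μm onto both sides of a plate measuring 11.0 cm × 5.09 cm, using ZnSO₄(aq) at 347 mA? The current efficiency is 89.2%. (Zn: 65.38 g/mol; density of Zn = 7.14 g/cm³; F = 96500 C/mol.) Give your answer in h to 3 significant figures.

Plated area = 2 × 11.0 × 5.09 = 112.0 cm²
Volume = 112.0 × 16.2×10⁻⁴ cm = 0.1814 cm³
m(Zn) = 0.1814 × 7.14 = 1.295 g
n(Zn) = 1.295 / 65.38 = 0.01981 mol; n(e⁻) = 2 × 0.01981 = 0.03962 mol
Q = 0.03962 × 96500 / 0.892 = 4286 C
t = 4286 / 0.347 = 12350 s = 3.43 h

3.43 h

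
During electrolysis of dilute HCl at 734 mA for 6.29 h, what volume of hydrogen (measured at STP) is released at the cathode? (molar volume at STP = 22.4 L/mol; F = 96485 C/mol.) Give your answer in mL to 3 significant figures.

1930 mL

Q = It = 0.734 × 22644 = 16620 C
Moles of electrons = 16620 / 96485 = 0.1723 mol
2H⁺ + 2e⁻ → H₂, so n(H₂) = 0.1723 / 2 = 0.08615 mol
V = 0.08615 × 22.4 = 1.930 L
= 1930 mL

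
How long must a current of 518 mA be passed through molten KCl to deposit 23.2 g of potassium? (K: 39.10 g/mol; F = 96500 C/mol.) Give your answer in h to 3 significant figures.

30.7 h

n(K) = 23.2 / 39.10 = 0.5934 mol
K⁺ + e⁻ → K, so n(e⁻) = 0.5934 mol
Q = 0.5934 × 96500 = 57260 C
t = Q / I = 57260 / 0.518 = 1.105×10^5 s = 30.7 h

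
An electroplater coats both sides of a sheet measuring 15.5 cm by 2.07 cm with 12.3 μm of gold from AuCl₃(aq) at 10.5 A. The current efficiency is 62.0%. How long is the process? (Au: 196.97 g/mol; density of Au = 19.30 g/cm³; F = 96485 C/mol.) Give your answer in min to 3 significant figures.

Plated area = 2 × 15.5 × 2.07 = 64.17 cm²
Volume = 64.17 × 12.3×10⁻⁴ cm = 0.07893 cm³
m(Au) = 0.07893 × 19.30 = 1.523 g
n(Au) = 1.523 / 196.97 = 0.007732 mol; n(e⁻) = 3 × 0.007732 = 0.02320 mol
Q = 0.02320 × 96485 / 0.620 = 3610 C
t = 3610 / 10.5 = 343.8 s = 5.73 min

5.73 min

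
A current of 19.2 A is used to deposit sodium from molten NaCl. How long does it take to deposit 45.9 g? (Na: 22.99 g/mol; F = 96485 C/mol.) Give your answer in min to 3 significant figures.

n(Na) = 45.9 / 22.99 = 1.997 mol
Na⁺ + e⁻ → Na, so n(e⁻) = 1.997 mol
Q = 1.997 × 96485 = 1.927×10^5 C
t = Q / I = 1.927×10^5 / 19.2 = 10040 s = 167 min

167 min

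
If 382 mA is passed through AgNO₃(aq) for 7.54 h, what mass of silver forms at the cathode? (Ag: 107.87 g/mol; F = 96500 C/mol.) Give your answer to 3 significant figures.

11.6 g

Charge passed = 0.382 × 27144 = 10370 C
Moles of electrons = 10370 / 96500 = 0.1075 mol
Ag⁺ + e⁻ → Ag, so n(Ag) = 0.1075 mol
m = 0.1075 × 107.87 = 11.6 g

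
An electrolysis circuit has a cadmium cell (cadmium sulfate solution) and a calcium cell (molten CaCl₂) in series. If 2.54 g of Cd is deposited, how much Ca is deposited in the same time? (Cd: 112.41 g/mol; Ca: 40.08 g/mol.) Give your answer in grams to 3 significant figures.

0.906 g

n(Cd) = 2.54 / 112.41 = 0.02260 mol
Cd²⁺ + 2e⁻ → Cd, so n(e⁻) = 2 × 0.02260 = 0.04520 mol
The cells are in series, so the same charge (and hence the same n(e⁻) = 0.04520 mol) passes through both.
Ca²⁺ + 2e⁻ → Ca, so n(Ca) = 0.04520 / 2 = 0.02260 mol
m(Ca) = 0.02260 × 40.08 = 0.906 g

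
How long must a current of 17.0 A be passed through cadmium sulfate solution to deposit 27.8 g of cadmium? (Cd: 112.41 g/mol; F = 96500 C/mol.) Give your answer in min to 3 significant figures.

46.8 min

n(Cd) = 27.8 / 112.41 = 0.2473 mol
Cd²⁺ + 2e⁻ → Cd, so n(e⁻) = 2 × 0.2473 = 0.4946 mol
Q = 0.4946 × 96500 = 47730 C
t = Q / I = 47730 / 17.0 = 2808 s = 46.8 min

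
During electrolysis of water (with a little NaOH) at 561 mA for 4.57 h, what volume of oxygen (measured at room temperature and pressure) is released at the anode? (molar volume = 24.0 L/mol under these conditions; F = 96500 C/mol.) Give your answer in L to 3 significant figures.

Charge passed = 0.561 × 16452 = 9230 C
n(e⁻) = Q/F = 9230/96500 = 0.09565 mol
2H₂O → O₂ + 4H⁺ + 4e⁻, so n(O₂) = 0.09565 / 4 = 0.02391 mol
V = 0.02391 × 24.0 = 0.5738 L

0.574 L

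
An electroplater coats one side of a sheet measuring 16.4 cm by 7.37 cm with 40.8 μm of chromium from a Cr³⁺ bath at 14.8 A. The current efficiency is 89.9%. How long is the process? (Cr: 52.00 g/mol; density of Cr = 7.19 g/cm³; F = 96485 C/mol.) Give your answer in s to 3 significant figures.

1480 s

Plated area = 16.4 × 7.37 = 120.9 cm²
Volume = 120.9 × 40.8×10⁻⁴ cm = 0.4933 cm³
m(Cr) = 0.4933 × 7.19 = 3.547 g
n(Cr) = 3.547 / 52.00 = 0.06821 mol; n(e⁻) = 3 × 0.06821 = 0.2046 mol
Q = 0.2046 × 96485 / 0.899 = 21960 C
t = 21960 / 14.8 = 1484 s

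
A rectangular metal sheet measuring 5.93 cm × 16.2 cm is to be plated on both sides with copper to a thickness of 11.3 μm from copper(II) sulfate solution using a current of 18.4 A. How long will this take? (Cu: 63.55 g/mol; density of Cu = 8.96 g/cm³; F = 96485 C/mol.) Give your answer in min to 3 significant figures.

5.35 min

Plated area = 2 × 5.93 × 16.2 = 192.1 cm²
Volume = 192.1 × 11.3×10⁻⁴ cm = 0.2171 cm³
m(Cu) = 0.2171 × 8.96 = 1.945 g
n(Cu) = 1.945 / 63.55 = 0.03061 mol; n(e⁻) = 2 × 0.03061 = 0.06122 mol
Q = 0.06122 × 96485 = 5907 C
t = 5907 / 18.4 = 321.0 s = 5.35 min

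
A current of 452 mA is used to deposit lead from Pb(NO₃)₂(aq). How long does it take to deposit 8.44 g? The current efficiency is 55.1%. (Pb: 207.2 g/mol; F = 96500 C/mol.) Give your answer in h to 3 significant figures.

n(Pb) = 8.44 / 207.2 = 0.04073 mol
Pb²⁺ + 2e⁻ → Pb, so n(e⁻) = 2 × 0.04073 = 0.08146 mol
Q = 0.08146 × 96500 / 0.551 = 14270 C
t = Q / I = 14270 / 0.452 = 31570 s = 8.77 h

8.77 h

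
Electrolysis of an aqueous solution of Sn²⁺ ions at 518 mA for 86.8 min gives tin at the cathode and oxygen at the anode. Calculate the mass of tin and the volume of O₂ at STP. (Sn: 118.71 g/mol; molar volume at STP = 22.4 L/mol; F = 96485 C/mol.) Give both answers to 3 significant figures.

1.66 g Sn; 0.157 L O₂

Q = 0.518 × 5208 = 2698 C; n(e⁻) = 2698 / 96485 = 0.02796 mol
Cathode: Sn²⁺ + 2e⁻ → Sn → n(Sn) = 0.02796/2 = 0.01398 mol → 1.66 g
Anode: 2H₂O → O₂ + 4H⁺ + 4e⁻ → n(O₂) = 0.02796/4 = 0.006990 mol → 0.157 L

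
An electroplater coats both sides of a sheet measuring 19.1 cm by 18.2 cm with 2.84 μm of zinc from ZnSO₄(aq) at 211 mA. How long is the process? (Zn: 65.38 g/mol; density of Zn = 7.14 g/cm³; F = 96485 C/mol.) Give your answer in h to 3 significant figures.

Plated area = 2 × 19.1 × 18.2 = 695.2 cm²
Volume = 695.2 × 2.84×10⁻⁴ cm = 0.1974 cm³
m(Zn) = 0.1974 × 7.14 = 1.409 g
n(Zn) = 1.409 / 65.38 = 0.02155 mol; n(e⁻) = 2 × 0.02155 = 0.04310 mol
Q = 0.04310 × 96485 = 4159 C
t = 4159 / 0.211 = 19710 s = 5.48 h

5.48 h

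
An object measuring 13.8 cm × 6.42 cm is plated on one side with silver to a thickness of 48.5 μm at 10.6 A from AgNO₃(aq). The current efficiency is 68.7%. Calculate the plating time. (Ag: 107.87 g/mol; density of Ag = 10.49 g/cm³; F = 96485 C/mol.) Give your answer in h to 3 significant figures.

Plated area = 13.8 × 6.42 = 88.60 cm²
Volume = 88.60 × 48.5×10⁻⁴ cm = 0.4297 cm³
m(Ag) = 0.4297 × 10.49 = 4.508 g
n(Ag) = 4.508 / 107.87 = 0.04179 mol; n(e⁻) = 0.04179 mol
Q = 0.04179 × 96485 / 0.687 = 5869 C
t = 5869 / 10.6 = 553.7 s = 0.154 h

0.154 h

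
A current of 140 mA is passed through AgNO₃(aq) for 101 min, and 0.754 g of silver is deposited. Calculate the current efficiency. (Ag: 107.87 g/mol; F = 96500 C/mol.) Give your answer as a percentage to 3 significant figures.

Q = 0.140 × 6060 = 848.4 C
n(e⁻) = 848.4 / 96500 = 0.008792 mol
Ag⁺ + e⁻ → Ag, so theoretical n(Ag) = 0.008792 mol → 0.9484 g
Efficiency = 0.754 / 0.9484 = 0.7950 = 79.5%

79.5%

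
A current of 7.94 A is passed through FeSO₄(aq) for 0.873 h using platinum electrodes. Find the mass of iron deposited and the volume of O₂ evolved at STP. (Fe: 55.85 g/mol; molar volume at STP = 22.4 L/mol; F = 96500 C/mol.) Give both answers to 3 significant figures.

Q = 7.94 × 3142.8 = 24950 C; n(e⁻) = 24950 / 96500 = 0.2585 mol
Cathode: Fe²⁺ + 2e⁻ → Fe → n(Fe) = 0.2585/2 = 0.1293 mol → 7.22 g
Anode: 2H₂O → O₂ + 4H⁺ + 4e⁻ → n(O₂) = 0.2585/4 = 0.06463 mol → 1.45 L

7.22 g Fe; 1.45 L O₂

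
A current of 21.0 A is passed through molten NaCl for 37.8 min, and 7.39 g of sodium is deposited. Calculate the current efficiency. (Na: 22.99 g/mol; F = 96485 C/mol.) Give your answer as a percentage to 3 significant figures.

Q = 21.0 × 2268 = 47630 C
n(e⁻) = 47630 / 96485 = 0.4937 mol
Na⁺ + e⁻ → Na, so theoretical n(Na) = 0.4937 mol → 11.35 g
Efficiency = 7.39 / 11.35 = 0.6511 = 65.1%

65.1%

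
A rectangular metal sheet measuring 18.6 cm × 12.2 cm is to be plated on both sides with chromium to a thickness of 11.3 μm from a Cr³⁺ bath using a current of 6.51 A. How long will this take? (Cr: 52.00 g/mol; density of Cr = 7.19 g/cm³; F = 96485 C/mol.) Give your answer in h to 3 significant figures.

0.876 h

Plated area = 2 × 18.6 × 12.2 = 453.8 cm²
Volume = 453.8 × 11.3×10⁻⁴ cm = 0.5128 cm³
m(Cr) = 0.5128 × 7.19 = 3.687 g
n(Cr) = 3.687 / 52.00 = 0.07090 mol; n(e⁻) = 3 × 0.07090 = 0.2127 mol
Q = 0.2127 × 96485 = 20520 C
t = 20520 / 6.51 = 3152 s = 0.876 h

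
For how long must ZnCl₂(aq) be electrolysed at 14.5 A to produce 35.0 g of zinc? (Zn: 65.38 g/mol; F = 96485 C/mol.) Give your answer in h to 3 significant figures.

n(Zn) = 35.0 / 65.38 = 0.5353 mol
Zn²⁺ + 2e⁻ → Zn, so n(e⁻) = 2 × 0.5353 = 1.071 mol
Q = 1.071 × 96485 = 1.033×10^5 C
t = Q / I = 1.033×10^5 / 14.5 = 7124 s = 1.98 h

1.98 h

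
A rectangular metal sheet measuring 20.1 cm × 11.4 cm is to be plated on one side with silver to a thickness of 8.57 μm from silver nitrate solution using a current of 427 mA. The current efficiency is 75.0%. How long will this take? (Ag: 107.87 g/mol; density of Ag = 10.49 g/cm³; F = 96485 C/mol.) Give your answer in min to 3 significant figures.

Plated area = 20.1 × 11.4 = 229.1 cm²
Volume = 229.1 × 8.57×10⁻⁴ cm = 0.1963 cm³
m(Ag) = 0.1963 × 10.49 = 2.059 g
n(Ag) = 2.059 / 107.87 = 0.01909 mol; n(e⁻) = 0.01909 mol
Q = 0.01909 × 96485 / 0.750 = 2456 C
t = 2456 / 0.427 = 5752 s = 95.9 min

95.9 min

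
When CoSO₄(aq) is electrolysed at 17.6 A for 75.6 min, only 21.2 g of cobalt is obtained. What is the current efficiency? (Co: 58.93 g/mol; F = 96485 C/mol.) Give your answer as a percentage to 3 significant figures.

87.0%

Q = 17.6 × 4536 = 79830 C
n(e⁻) = 79830 / 96485 = 0.8274 mol
Co²⁺ + 2e⁻ → Co, so theoretical n(Co) = 0.4137 mol → 24.38 g
Efficiency = 21.2 / 24.38 = 0.8696 = 87.0%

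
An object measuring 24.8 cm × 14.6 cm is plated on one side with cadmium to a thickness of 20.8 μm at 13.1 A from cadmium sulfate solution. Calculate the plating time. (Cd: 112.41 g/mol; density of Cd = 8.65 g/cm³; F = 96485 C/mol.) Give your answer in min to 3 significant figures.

14.2 min

Plated area = 24.8 × 14.6 = 362.1 cm²
Volume = 362.1 × 20.8×10⁻⁴ cm = 0.7532 cm³
m(Cd) = 0.7532 × 8.65 = 6.515 g
n(Cd) = 6.515 / 112.41 = 0.05796 mol; n(e⁻) = 2 × 0.05796 = 0.1159 mol
Q = 0.1159 × 96485 = 11180 C
t = 11180 / 13.1 = 853.4 s = 14.2 min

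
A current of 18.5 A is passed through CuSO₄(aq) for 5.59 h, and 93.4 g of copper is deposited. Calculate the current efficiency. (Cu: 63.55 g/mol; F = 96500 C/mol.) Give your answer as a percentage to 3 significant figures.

Q = 18.5 × 20124 = 3.723×10^5 C
n(e⁻) = 3.723×10^5 / 96500 = 3.858 mol
Cu²⁺ + 2e⁻ → Cu, so theoretical n(Cu) = 1.929 mol → 122.6 g
Efficiency = 93.4 / 122.6 = 0.7618 = 76.2%

76.2%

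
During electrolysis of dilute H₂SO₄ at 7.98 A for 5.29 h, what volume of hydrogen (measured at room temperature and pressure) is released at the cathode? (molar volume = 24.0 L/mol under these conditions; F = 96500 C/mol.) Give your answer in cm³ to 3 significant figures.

18900 cm³

Charge passed = 7.98 × 19044 = 1.520×10^5 C
n(e⁻) = 1.520×10^5 / 96500 = 1.575 mol
2H⁺ + 2e⁻ → H₂, so n(H₂) = 1.575 / 2 = 0.7875 mol
V = 0.7875 × 24.0 = 18.90 L
= 18900 cm³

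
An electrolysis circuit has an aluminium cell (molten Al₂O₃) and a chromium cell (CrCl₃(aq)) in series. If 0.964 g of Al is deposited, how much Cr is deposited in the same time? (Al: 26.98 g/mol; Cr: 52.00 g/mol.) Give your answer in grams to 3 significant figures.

n(Al) = 0.964 / 26.98 = 0.03573 mol
Al³⁺ + 3e⁻ → Al, so n(e⁻) = 3 × 0.03573 = 0.1072 mol
The cells are in series, so the same charge (and hence the same n(e⁻) = 0.1072 mol) passes through both.
Cr³⁺ + 3e⁻ → Cr, so n(Cr) = 0.1072 / 3 = 0.03573 mol
m(Cr) = 0.03573 × 52.00 = 1.86 g

1.86 g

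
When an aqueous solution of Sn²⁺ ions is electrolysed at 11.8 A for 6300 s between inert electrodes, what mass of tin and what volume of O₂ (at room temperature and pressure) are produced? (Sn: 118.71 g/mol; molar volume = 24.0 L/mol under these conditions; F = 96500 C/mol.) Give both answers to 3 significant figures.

45.7 g Sn; 4.62 L O₂

Q = 11.8 × 6300 = 74340 C; n(e⁻) = 74340 / 96500 = 0.7704 mol
Cathode: Sn²⁺ + 2e⁻ → Sn → n(Sn) = 0.7704/2 = 0.3852 mol → 45.7 g
Anode: 2H₂O → O₂ + 4H⁺ + 4e⁻ → n(O₂) = 0.7704/4 = 0.1926 mol → 4.62 L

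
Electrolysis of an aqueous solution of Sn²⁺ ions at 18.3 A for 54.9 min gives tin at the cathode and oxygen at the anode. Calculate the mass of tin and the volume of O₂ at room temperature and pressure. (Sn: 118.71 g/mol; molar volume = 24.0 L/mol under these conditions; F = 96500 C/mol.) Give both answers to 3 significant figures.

Q = 18.3 × 3294 = 60280 C; n(e⁻) = 60280 / 96500 = 0.6247 mol
Cathode: Sn²⁺ + 2e⁻ → Sn → n(Sn) = 0.6247/2 = 0.3124 mol → 37.1 g
Anode: 2H₂O → O₂ + 4H⁺ + 4e⁻ → n(O₂) = 0.6247/4 = 0.1562 mol → 3.75 L

37.1 g Sn; 3.75 L O₂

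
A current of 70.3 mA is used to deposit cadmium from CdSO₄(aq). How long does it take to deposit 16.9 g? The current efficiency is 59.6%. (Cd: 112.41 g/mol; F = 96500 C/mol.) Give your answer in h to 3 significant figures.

n(Cd) = 16.9 / 112.41 = 0.1503 mol
Cd²⁺ + 2e⁻ → Cd, so n(e⁻) = 2 × 0.1503 = 0.3006 mol
Q = 0.3006 × 96500 / 0.596 = 48670 C
t = Q / I = 48670 / 0.0703 = 6.923×10^5 s = 192 h

192 h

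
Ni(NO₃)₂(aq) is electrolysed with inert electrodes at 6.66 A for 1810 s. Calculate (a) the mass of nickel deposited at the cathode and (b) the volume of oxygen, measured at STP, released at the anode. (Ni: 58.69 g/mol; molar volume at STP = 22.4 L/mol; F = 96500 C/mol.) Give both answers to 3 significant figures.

3.67 g Ni; 0.700 L O₂

Q = 6.66 × 1810 = 12050 C; n(e⁻) = 12050 / 96500 = 0.1249 mol
Cathode: Ni²⁺ + 2e⁻ → Ni → n(Ni) = 0.1249/2 = 0.06245 mol → 3.67 g
Anode: 2H₂O → O₂ + 4H⁺ + 4e⁻ → n(O₂) = 0.1249/4 = 0.03123 mol → 0.700 L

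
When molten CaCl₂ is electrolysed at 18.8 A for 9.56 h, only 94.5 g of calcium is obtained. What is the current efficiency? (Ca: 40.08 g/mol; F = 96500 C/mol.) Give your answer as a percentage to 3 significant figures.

Q = 18.8 × 34416 = 6.470×10^5 C
n(e⁻) = 6.470×10^5 / 96500 = 6.705 mol
Ca²⁺ + 2e⁻ → Ca, so theoretical n(Ca) = 3.353 mol → 134.4 g
Efficiency = 94.5 / 134.4 = 0.7031 = 70.3%

70.3%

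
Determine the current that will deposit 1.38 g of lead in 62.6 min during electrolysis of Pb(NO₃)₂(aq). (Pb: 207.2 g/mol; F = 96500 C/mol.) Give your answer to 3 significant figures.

0.342 A

n(Pb) = 1.38 / 207.2 = 0.006660 mol
Pb²⁺ + 2e⁻ → Pb, so n(e⁻) = 2 × 0.006660 = 0.01332 mol
Q = 0.01332 × 96500 = 1285 C
I = Q / t = 1285 / 3756 s = 0.342 A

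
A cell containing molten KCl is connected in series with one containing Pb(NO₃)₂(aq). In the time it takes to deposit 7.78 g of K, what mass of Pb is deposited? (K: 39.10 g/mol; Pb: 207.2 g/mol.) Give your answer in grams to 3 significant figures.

n(K) = 7.78 / 39.10 = 0.1990 mol
K⁺ + e⁻ → K, so n(e⁻) = 0.1990 mol
In series, the same 0.1990 mol of electrons flows through the second cell.
Pb²⁺ + 2e⁻ → Pb, so n(Pb) = 0.1990 / 2 = 0.09950 mol
m(Pb) = 0.09950 × 207.2 = 20.6 g

20.6 g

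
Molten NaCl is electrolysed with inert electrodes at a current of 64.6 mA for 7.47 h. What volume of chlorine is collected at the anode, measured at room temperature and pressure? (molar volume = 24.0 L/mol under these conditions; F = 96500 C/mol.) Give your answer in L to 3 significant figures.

Q = It = 0.0646 × 26892 = 1737 C
n(e⁻) = 1737 / 96500 = 0.01800 mol
2Cl⁻ → Cl₂ + 2e⁻, so n(Cl₂) = 0.01800 / 2 = 0.009000 mol
V = 0.009000 × 24.0 = 0.2160 L

0.216 L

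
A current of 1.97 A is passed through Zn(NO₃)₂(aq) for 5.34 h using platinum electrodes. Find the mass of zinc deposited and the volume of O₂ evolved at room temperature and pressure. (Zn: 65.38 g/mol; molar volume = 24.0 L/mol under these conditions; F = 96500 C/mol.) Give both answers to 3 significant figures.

12.8 g Zn; 2.35 L O₂

Q = 1.97 × 19224 = 37870 C; n(e⁻) = 37870 / 96500 = 0.3924 mol
Cathode: Zn²⁺ + 2e⁻ → Zn → n(Zn) = 0.3924/2 = 0.1962 mol → 12.8 g
Anode: 2H₂O → O₂ + 4H⁺ + 4e⁻ → n(O₂) = 0.3924/4 = 0.09810 mol → 2.35 L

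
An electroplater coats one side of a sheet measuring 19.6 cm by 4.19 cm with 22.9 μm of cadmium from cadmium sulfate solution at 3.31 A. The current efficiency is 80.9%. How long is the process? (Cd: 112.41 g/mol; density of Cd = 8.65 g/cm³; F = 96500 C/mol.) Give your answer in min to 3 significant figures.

Plated area = 19.6 × 4.19 = 82.12 cm²
Volume = 82.12 × 22.9×10⁻⁴ cm = 0.1881 cm³
m(Cd) = 0.1881 × 8.65 = 1.627 g
n(Cd) = 1.627 / 112.41 = 0.01447 mol; n(e⁻) = 2 × 0.01447 = 0.02894 mol
Q = 0.02894 × 96500 / 0.809 = 3452 C
t = 3452 / 3.31 = 1043 s = 17.4 min

17.4 min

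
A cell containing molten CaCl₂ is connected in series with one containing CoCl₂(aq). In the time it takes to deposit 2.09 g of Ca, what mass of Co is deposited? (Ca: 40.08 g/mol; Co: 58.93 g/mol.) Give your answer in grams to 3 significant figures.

3.07 g

n(Ca) = 2.09 / 40.08 = 0.05215 mol
Ca²⁺ + 2e⁻ → Ca, so n(e⁻) = 2 × 0.05215 = 0.1043 mol
In series, the same 0.1043 mol of electrons flows through the second cell.
Co²⁺ + 2e⁻ → Co, so n(Co) = 0.1043 / 2 = 0.05215 mol
m(Co) = 0.05215 × 58.93 = 3.07 g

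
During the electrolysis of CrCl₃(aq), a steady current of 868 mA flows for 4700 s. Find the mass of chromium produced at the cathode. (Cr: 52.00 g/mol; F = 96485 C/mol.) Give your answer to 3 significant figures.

0.733 g

Q = 0.868 A × 4700 s = 4080 C
n(e⁻) = 4080 / 96485 = 0.04229 mol
Cr³⁺ + 3e⁻ → Cr, so n(Cr) = 0.04229 / 3 = 0.01410 mol
m = 0.01410 × 52.00 = 0.733 g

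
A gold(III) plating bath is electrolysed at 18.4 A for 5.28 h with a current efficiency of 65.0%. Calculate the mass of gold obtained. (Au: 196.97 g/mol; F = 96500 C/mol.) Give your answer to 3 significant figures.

155 g

Q = 18.4 × 19008 = 3.497×10^5 C
n(e⁻) = 3.497×10^5 / 96500 = 3.624 mol
Au³⁺ + 3e⁻ → Au, so theoretical m(Au) = 1.208 × 196.97 = 237.9 g
Actual mass = 65.0% × 237.9 = 155 g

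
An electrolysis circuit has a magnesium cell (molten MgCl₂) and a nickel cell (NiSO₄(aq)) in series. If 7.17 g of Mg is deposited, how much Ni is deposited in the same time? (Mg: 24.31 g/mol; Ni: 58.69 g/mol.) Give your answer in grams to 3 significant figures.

17.3 g

n(Mg) = 7.17 / 24.31 = 0.2949 mol
Mg²⁺ + 2e⁻ → Mg, so n(e⁻) = 2 × 0.2949 = 0.5898 mol
Same current for the same time ⇒ same n(e⁻) = 0.5898 mol in both cells.
Ni²⁺ + 2e⁻ → Ni, so n(Ni) = 0.5898 / 2 = 0.2949 mol
m(Ni) = 0.2949 × 58.69 = 17.3 g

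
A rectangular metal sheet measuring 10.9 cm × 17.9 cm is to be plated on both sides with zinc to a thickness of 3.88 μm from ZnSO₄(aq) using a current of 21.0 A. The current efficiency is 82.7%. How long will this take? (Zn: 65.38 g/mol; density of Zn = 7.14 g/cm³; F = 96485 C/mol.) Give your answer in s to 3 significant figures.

Plated area = 2 × 10.9 × 17.9 = 390.2 cm²
Volume = 390.2 × 3.88×10⁻⁴ cm = 0.1514 cm³
m(Zn) = 0.1514 × 7.14 = 1.081 g
n(Zn) = 1.081 / 65.38 = 0.01653 mol; n(e⁻) = 2 × 0.01653 = 0.03306 mol
Q = 0.03306 × 96485 / 0.827 = 3857 C
t = 3857 / 21.0 = 183.7 s

184 s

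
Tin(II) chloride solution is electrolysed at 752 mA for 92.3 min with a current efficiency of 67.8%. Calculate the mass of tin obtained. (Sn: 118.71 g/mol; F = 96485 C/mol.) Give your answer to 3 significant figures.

1.74 g

Q = 0.752 × 5538 = 4165 C
n(e⁻) = 4165 / 96485 = 0.04317 mol
Sn²⁺ + 2e⁻ → Sn, so theoretical m(Sn) = 0.02159 × 118.71 = 2.563 g
Actual mass = 67.8% × 2.563 = 1.74 g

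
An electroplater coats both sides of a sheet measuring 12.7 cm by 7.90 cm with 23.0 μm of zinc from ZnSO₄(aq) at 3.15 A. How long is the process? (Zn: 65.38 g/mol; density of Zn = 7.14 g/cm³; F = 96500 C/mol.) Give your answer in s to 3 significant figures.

Plated area = 2 × 12.7 × 7.90 = 200.7 cm²
Volume = 200.7 × 23.0×10⁻⁴ cm = 0.4616 cm³
m(Zn) = 0.4616 × 7.14 = 3.296 g
n(Zn) = 3.296 / 65.38 = 0.05041 mol; n(e⁻) = 2 × 0.05041 = 0.1008 mol
Q = 0.1008 × 96500 = 9727 C
t = 9727 / 3.15 = 3088 s

3090 s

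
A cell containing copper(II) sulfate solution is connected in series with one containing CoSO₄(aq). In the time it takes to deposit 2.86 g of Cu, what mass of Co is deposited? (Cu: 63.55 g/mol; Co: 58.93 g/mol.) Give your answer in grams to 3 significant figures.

n(Cu) = 2.86 / 63.55 = 0.04500 mol
Cu²⁺ + 2e⁻ → Cu, so n(e⁻) = 2 × 0.04500 = 0.09000 mol
In series, the same 0.09000 mol of electrons flows through the second cell.
Co²⁺ + 2e⁻ → Co, so n(Co) = 0.09000 / 2 = 0.04500 mol
m(Co) = 0.04500 × 58.93 = 2.65 g

2.65 g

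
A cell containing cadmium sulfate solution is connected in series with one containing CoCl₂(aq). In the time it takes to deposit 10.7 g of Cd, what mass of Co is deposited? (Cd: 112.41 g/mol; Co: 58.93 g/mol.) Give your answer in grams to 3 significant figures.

5.61 g

n(Cd) = 10.7 / 112.41 = 0.09519 mol
Cd²⁺ + 2e⁻ → Cd, so n(e⁻) = 2 × 0.09519 = 0.1904 mol
In series, the same 0.1904 mol of electrons flows through the second cell.
Co²⁺ + 2e⁻ → Co, so n(Co) = 0.1904 / 2 = 0.09520 mol
m(Co) = 0.09520 × 58.93 = 5.61 g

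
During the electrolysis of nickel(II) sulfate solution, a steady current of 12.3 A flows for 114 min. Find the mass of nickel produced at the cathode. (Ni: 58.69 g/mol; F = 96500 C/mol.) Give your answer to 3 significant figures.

Q = It = 12.3 × 6840 = 84130 C
n(e⁻) = 84130 / 96500 = 0.8718 mol
Ni²⁺ + 2e⁻ → Ni, so n(Ni) = 0.8718 / 2 = 0.4359 mol
m = 0.4359 × 58.69 = 25.6 g

25.6 g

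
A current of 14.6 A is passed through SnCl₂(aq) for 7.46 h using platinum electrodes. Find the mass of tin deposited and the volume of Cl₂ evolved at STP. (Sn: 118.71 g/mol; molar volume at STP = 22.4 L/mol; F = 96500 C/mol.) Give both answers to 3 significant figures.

Q = 14.6 × 26856 = 3.921×10^5 C; n(e⁻) = 3.921×10^5 / 96500 = 4.063 mol
Cathode: Sn²⁺ + 2e⁻ → Sn → n(Sn) = 4.063/2 = 2.032 mol → 241 g
Anode: 2Cl⁻ → Cl₂ + 2e⁻ → n(Cl₂) = 4.063/2 = 2.032 mol → 45.5 L

241 g Sn; 45.5 L Cl₂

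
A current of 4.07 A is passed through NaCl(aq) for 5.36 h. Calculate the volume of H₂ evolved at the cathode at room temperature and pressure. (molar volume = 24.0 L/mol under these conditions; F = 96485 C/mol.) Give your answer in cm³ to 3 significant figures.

Charge passed = 4.07 × 19296 = 78530 C
Moles of electrons = 78530 / 96485 = 0.8139 mol
2H⁺ + 2e⁻ → H₂, so n(H₂) = 0.8139 / 2 = 0.4070 mol
V = 0.4070 × 24.0 = 9.768 L
= 9770 cm³

9770 cm³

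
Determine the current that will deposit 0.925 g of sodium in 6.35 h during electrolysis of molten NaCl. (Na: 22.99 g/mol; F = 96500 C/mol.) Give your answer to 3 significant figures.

n(Na) = 0.925 / 22.99 = 0.04023 mol
Na⁺ + e⁻ → Na, so n(e⁻) = 0.04023 mol
Q = 0.04023 × 96500 = 3882 C
I = Q / t = 3882 / 22860 s = 0.170 A

0.170 A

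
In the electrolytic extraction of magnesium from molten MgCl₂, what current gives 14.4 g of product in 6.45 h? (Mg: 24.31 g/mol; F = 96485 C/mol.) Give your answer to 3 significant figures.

4.92 A

n(Mg) = 14.4 / 24.31 = 0.5923 mol
Mg²⁺ + 2e⁻ → Mg, so n(e⁻) = 2 × 0.5923 = 1.185 mol
Q = 1.185 × 96485 = 1.143×10^5 C
I = Q / t = 1.143×10^5 / 23220 s = 4.92 A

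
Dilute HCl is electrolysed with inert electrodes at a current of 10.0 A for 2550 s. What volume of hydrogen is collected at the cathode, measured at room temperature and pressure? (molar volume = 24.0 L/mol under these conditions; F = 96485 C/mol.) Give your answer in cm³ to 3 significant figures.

Q = It = 10.0 × 2550 = 25500 C
Moles of electrons = 25500 / 96485 = 0.2643 mol
2H⁺ + 2e⁻ → H₂, so n(H₂) = 0.2643 / 2 = 0.1322 mol
V = 0.1322 × 24.0 = 3.173 L
= 3170 cm³

3170 cm³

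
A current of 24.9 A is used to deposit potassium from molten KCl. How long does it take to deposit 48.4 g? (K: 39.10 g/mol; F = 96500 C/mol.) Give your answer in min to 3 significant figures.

n(K) = 48.4 / 39.10 = 1.238 mol
K⁺ + e⁻ → K, so n(e⁻) = 1.238 mol
Q = 1.238 × 96500 = 1.195×10^5 C
t = Q / I = 1.195×10^5 / 24.9 = 4799 s = 80.0 min

80.0 min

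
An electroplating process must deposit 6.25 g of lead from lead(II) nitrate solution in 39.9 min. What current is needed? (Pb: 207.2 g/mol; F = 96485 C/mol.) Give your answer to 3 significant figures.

2.43 A

n(Pb) = 6.25 / 207.2 = 0.03016 mol
Pb²⁺ + 2e⁻ → Pb, so n(e⁻) = 2 × 0.03016 = 0.06032 mol
Q = 0.06032 × 96485 = 5820 C
I = Q / t = 5820 / 2394 s = 2.43 A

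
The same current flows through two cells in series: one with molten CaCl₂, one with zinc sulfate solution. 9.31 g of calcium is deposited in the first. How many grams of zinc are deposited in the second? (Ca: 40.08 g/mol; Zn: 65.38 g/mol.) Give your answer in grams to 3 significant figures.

15.2 g

n(Ca) = 9.31 / 40.08 = 0.2323 mol
Ca²⁺ + 2e⁻ → Ca, so n(e⁻) = 2 × 0.2323 = 0.4646 mol
Since the cells are in series, n(e⁻) in the Zn cell is also 0.4646 mol.
Zn²⁺ + 2e⁻ → Zn, so n(Zn) = 0.4646 / 2 = 0.2323 mol
m(Zn) = 0.2323 × 65.38 = 15.2 g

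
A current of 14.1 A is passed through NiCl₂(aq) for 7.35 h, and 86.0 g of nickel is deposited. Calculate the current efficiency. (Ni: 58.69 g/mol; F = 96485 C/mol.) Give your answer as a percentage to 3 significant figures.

Q = 14.1 × 26460 = 3.731×10^5 C
n(e⁻) = 3.731×10^5 / 96485 = 3.867 mol
Ni²⁺ + 2e⁻ → Ni, so theoretical n(Ni) = 1.934 mol → 113.5 g
Efficiency = 86.0 / 113.5 = 0.7577 = 75.8%

75.8%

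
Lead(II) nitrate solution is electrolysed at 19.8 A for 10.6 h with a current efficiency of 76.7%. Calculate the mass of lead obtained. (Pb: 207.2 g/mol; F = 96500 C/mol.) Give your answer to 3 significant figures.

622 g

Q = 19.8 × 38160 = 7.556×10^5 C
n(e⁻) = 7.556×10^5 / 96500 = 7.830 mol
Pb²⁺ + 2e⁻ → Pb, so theoretical m(Pb) = 3.915 × 207.2 = 811.2 g
Actual mass = 76.7% × 811.2 = 622 g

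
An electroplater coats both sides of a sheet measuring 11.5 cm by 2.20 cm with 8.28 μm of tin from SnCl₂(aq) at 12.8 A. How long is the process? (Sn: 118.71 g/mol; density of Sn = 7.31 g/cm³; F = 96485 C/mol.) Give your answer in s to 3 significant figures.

Plated area = 2 × 11.5 × 2.20 = 50.60 cm²
Volume = 50.60 × 8.28×10⁻⁴ cm = 0.04190 cm³
m(Sn) = 0.04190 × 7.31 = 0.3063 g
n(Sn) = 0.3063 / 118.71 = 0.002580 mol; n(e⁻) = 2 × 0.002580 = 0.005160 mol
Q = 0.005160 × 96485 = 497.9 C
t = 497.9 / 12.8 = 38.90 s

38.9 s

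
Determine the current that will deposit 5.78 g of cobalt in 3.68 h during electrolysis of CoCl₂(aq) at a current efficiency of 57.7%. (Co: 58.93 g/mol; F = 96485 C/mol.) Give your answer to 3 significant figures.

n(Co) = 5.78 / 58.93 = 0.09808 mol
Co²⁺ + 2e⁻ → Co, so n(e⁻) = 2 × 0.09808 = 0.1962 mol
Q = 0.1962 × 96485 / 0.577 = 32810 C
I = Q / t = 32810 / 13248 s = 2.48 A

2.48 A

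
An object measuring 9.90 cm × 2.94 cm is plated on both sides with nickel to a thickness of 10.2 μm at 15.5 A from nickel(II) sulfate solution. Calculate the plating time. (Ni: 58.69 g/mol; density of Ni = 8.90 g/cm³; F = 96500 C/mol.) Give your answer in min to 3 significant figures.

Plated area = 2 × 9.90 × 2.94 = 58.21 cm²
Volume = 58.21 × 10.2×10⁻⁴ cm = 0.05937 cm³
m(Ni) = 0.05937 × 8.90 = 0.5284 g
n(Ni) = 0.5284 / 58.69 = 0.009003 mol; n(e⁻) = 2 × 0.009003 = 0.01801 mol
Q = 0.01801 × 96500 = 1738 C
t = 1738 / 15.5 = 112.1 s = 1.87 min

1.87 min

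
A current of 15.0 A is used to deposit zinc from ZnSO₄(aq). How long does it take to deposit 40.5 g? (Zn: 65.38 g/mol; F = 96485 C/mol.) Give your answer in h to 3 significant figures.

n(Zn) = 40.5 / 65.38 = 0.6195 mol
Zn²⁺ + 2e⁻ → Zn, so n(e⁻) = 2 × 0.6195 = 1.239 mol
Q = 1.239 × 96485 = 1.195×10^5 C
t = Q / I = 1.195×10^5 / 15.0 = 7967 s = 2.21 h

2.21 h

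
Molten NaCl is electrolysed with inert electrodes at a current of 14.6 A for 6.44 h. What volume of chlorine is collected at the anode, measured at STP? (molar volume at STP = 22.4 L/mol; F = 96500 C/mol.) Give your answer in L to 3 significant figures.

Q = 14.6 A × 23184 s = 3.385×10^5 C
n(e⁻) = 3.385×10^5 / 96500 = 3.508 mol
2Cl⁻ → Cl₂ + 2e⁻, so n(Cl₂) = 3.508 / 2 = 1.754 mol
V = 1.754 × 22.4 = 39.29 L

39.3 L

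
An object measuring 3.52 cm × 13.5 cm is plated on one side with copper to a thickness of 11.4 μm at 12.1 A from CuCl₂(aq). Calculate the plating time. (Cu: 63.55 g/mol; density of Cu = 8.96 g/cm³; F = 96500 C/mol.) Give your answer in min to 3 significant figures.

2.03 min

Plated area = 3.52 × 13.5 = 47.52 cm²
Volume = 47.52 × 11.4×10⁻⁴ cm = 0.05417 cm³
m(Cu) = 0.05417 × 8.96 = 0.4854 g
n(Cu) = 0.4854 / 63.55 = 0.007638 mol; n(e⁻) = 2 × 0.007638 = 0.01528 mol
Q = 0.01528 × 96500 = 1475 C
t = 1475 / 12.1 = 121.9 s = 2.03 min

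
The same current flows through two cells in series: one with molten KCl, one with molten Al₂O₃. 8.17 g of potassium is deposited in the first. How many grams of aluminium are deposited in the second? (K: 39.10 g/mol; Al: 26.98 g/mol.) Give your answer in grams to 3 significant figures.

n(K) = 8.17 / 39.10 = 0.2090 mol
K⁺ + e⁻ → K, so n(e⁻) = 0.2090 mol
Since the cells are in series, n(e⁻) in the Al cell is also 0.2090 mol.
Al³⁺ + 3e⁻ → Al, so n(Al) = 0.2090 / 3 = 0.06967 mol
m(Al) = 0.06967 × 26.98 = 1.88 g

1.88 g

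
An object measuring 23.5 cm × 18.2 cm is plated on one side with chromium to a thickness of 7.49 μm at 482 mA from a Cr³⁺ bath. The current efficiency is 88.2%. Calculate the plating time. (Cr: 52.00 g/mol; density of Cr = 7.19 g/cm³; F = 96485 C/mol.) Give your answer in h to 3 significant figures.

8.38 h

Plated area = 23.5 × 18.2 = 427.7 cm²
Volume = 427.7 × 7.49×10⁻⁴ cm = 0.3203 cm³
m(Cr) = 0.3203 × 7.19 = 2.303 g
n(Cr) = 2.303 / 52.00 = 0.04429 mol; n(e⁻) = 3 × 0.04429 = 0.1329 mol
Q = 0.1329 × 96485 / 0.882 = 14540 C
t = 14540 / 0.482 = 30170 s = 8.38 h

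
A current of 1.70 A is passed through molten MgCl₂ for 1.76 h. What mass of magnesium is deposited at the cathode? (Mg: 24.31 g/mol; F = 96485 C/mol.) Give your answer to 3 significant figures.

1.36 g

Q = It = 1.70 × 6336 = 10770 C
n(e⁻) = Q/F = 10770/96485 = 0.1116 mol
Mg²⁺ + 2e⁻ → Mg, so n(Mg) = 0.1116 / 2 = 0.05580 mol
m = 0.05580 × 24.31 = 1.36 g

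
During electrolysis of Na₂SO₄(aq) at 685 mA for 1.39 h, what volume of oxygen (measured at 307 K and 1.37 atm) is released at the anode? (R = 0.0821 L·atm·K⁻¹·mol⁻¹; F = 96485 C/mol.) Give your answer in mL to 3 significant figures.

Charge passed = 0.685 × 5004 = 3428 C
Moles of electrons = 3428 / 96485 = 0.03553 mol
2H₂O → O₂ + 4H⁺ + 4e⁻, so n(O₂) = 0.03553 / 4 = 0.008883 mol
V = nRT/P = 0.008883 × 0.0821 × 307 / 1.37 = 0.1634 L
= 163 mL

163 mL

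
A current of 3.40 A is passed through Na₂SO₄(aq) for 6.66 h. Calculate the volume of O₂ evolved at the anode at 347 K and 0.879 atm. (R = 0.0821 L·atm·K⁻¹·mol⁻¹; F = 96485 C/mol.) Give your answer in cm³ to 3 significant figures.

6850 cm³

Q = 3.40 A × 23976 s = 81520 C
n(e⁻) = Q/F = 81520/96485 = 0.8449 mol
2H₂O → O₂ + 4H⁺ + 4e⁻, so n(O₂) = 0.8449 / 4 = 0.2112 mol
V = nRT/P = 0.2112 × 0.0821 × 347 / 0.879 = 6.845 L
= 6850 cm³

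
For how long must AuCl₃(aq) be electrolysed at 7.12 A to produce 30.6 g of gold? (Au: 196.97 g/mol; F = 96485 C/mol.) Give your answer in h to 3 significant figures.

n(Au) = 30.6 / 196.97 = 0.1554 mol
Au³⁺ + 3e⁻ → Au, so n(e⁻) = 3 × 0.1554 = 0.4662 mol
Q = 0.4662 × 96485 = 44980 C
t = Q / I = 44980 / 7.12 = 6317 s = 1.75 h

1.75 h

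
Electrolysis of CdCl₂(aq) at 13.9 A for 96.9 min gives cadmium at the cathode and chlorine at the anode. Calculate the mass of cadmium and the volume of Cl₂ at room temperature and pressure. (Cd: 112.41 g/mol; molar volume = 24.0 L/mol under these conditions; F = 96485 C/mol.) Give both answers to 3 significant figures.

Q = 13.9 × 5814 = 80810 C; n(e⁻) = 80810 / 96485 = 0.8375 mol
Cathode: Cd²⁺ + 2e⁻ → Cd → n(Cd) = 0.8375/2 = 0.4188 mol → 47.1 g
Anode: 2Cl⁻ → Cl₂ + 2e⁻ → n(Cl₂) = 0.8375/2 = 0.4188 mol → 10.1 L

47.1 g Cd; 10.1 L Cl₂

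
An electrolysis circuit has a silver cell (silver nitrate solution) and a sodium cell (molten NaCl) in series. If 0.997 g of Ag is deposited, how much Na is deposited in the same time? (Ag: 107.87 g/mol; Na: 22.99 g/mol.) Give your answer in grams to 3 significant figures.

0.212 g

n(Ag) = 0.997 / 107.87 = 0.009243 mol
Ag⁺ + e⁻ → Ag, so n(e⁻) = 0.009243 mol
In series, the same 0.009243 mol of electrons flows through the second cell.
Na⁺ + e⁻ → Na, so n(Na) = 0.009243 mol
m(Na) = 0.009243 × 22.99 = 0.212 g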